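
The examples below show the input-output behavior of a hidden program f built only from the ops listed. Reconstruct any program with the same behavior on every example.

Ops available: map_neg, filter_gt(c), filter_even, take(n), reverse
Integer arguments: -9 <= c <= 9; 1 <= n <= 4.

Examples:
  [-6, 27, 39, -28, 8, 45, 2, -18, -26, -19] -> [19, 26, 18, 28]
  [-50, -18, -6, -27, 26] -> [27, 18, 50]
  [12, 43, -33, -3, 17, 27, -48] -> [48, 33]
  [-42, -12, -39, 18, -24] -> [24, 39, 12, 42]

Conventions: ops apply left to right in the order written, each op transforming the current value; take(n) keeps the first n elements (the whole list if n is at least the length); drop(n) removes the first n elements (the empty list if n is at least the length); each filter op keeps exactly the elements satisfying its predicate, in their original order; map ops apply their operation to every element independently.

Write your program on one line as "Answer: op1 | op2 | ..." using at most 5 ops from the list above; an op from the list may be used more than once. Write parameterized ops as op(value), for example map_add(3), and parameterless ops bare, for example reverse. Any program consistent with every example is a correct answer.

map_neg | filter_gt(-2) | reverse | filter_gt(6)

Check, running the answer program on each example:
  [-6, 27, 39, -28, 8, 45, 2, -18, -26, -19] -> [6, -27, -39, 28, -8, -45, -2, 18, 26, 19] -> [6, 28, 18, 26, 19] -> [19, 26, 18, 28, 6] -> [19, 26, 18, 28]
  [-50, -18, -6, -27, 26] -> [50, 18, 6, 27, -26] -> [50, 18, 6, 27] -> [27, 6, 18, 50] -> [27, 18, 50]
  [12, 43, -33, -3, 17, 27, -48] -> [-12, -43, 33, 3, -17, -27, 48] -> [33, 3, 48] -> [48, 3, 33] -> [48, 33]
  [-42, -12, -39, 18, -24] -> [42, 12, 39, -18, 24] -> [42, 12, 39, 24] -> [24, 39, 12, 42] -> [24, 39, 12, 42]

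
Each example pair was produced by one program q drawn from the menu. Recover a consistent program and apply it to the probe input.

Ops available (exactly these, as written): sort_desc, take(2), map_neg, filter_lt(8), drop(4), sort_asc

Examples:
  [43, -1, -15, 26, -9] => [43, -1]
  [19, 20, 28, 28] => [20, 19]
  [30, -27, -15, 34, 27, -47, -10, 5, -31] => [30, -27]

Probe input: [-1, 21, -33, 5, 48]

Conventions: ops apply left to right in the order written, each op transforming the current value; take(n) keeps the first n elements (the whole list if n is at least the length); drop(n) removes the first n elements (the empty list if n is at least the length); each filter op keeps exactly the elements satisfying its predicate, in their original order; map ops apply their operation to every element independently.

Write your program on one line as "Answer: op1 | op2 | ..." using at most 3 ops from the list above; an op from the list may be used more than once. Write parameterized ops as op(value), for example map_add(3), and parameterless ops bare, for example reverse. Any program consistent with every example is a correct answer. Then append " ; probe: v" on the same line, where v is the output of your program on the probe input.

take(2) | sort_asc | sort_desc ; probe: [21, -1]

Check, running the answer program on each example:
  [43, -1, -15, 26, -9] -> [43, -1] -> [-1, 43] -> [43, -1]
  [19, 20, 28, 28] -> [19, 20] -> [19, 20] -> [20, 19]
  [30, -27, -15, 34, 27, -47, -10, 5, -31] -> [30, -27] -> [-27, 30] -> [30, -27]
  probe: [-1, 21, -33, 5, 48] -> [-1, 21] -> [-1, 21] -> [21, -1]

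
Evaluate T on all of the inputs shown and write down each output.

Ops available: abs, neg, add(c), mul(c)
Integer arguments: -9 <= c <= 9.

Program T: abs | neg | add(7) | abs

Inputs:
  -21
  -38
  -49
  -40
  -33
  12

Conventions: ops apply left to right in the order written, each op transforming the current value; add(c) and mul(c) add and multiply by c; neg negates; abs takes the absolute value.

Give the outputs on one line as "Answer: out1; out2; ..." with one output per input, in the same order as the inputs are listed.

Execution, op by op:
  -21 -> 21 -> -21 -> -14 -> 14
  -38 -> 38 -> -38 -> -31 -> 31
  -49 -> 49 -> -49 -> -42 -> 42
  -40 -> 40 -> -40 -> -33 -> 33
  -33 -> 33 -> -33 -> -26 -> 26
  12 -> 12 -> -12 -> -5 -> 5

14; 31; 42; 33; 26; 5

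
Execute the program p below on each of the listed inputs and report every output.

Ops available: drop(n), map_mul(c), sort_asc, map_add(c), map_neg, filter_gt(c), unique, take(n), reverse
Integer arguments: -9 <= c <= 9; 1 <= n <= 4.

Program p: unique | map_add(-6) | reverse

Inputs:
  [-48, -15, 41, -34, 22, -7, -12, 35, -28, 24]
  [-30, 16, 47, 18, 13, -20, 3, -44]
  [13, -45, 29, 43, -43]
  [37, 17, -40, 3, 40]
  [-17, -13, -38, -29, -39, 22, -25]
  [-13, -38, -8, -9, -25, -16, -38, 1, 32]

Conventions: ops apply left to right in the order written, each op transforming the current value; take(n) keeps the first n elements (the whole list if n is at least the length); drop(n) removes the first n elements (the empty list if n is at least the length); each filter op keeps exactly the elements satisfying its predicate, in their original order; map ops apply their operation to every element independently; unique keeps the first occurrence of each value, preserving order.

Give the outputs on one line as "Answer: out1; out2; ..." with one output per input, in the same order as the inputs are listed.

Execution, op by op:
  [-48, -15, 41, -34, 22, -7, -12, 35, -28, 24] -> [-48, -15, 41, -34, 22, -7, -12, 35, -28, 24] -> [-54, -21, 35, -40, 16, -13, -18, 29, -34, 18] -> [18, -34, 29, -18, -13, 16, -40, 35, -21, -54]
  [-30, 16, 47, 18, 13, -20, 3, -44] -> [-30, 16, 47, 18, 13, -20, 3, -44] -> [-36, 10, 41, 12, 7, -26, -3, -50] -> [-50, -3, -26, 7, 12, 41, 10, -36]
  [13, -45, 29, 43, -43] -> [13, -45, 29, 43, -43] -> [7, -51, 23, 37, -49] -> [-49, 37, 23, -51, 7]
  [37, 17, -40, 3, 40] -> [37, 17, -40, 3, 40] -> [31, 11, -46, -3, 34] -> [34, -3, -46, 11, 31]
  [-17, -13, -38, -29, -39, 22, -25] -> [-17, -13, -38, -29, -39, 22, -25] -> [-23, -19, -44, -35, -45, 16, -31] -> [-31, 16, -45, -35, -44, -19, -23]
  [-13, -38, -8, -9, -25, -16, -38, 1, 32] -> [-13, -38, -8, -9, -25, -16, 1, 32] -> [-19, -44, -14, -15, -31, -22, -5, 26] -> [26, -5, -22, -31, -15, -14, -44, -19]

[18, -34, 29, -18, -13, 16, -40, 35, -21, -54]; [-50, -3, -26, 7, 12, 41, 10, -36]; [-49, 37, 23, -51, 7]; [34, -3, -46, 11, 31]; [-31, 16, -45, -35, -44, -19, -23]; [26, -5, -22, -31, -15, -14, -44, -19]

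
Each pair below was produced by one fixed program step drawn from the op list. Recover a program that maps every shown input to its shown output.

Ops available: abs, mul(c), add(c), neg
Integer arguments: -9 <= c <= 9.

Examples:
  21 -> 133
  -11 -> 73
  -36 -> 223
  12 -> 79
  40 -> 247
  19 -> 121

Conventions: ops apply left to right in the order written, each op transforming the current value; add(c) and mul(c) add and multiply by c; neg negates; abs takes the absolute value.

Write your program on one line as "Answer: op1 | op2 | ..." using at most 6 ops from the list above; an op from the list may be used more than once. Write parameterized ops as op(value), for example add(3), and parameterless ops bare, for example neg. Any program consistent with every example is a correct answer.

abs | neg | mul(6) | add(-7) | neg

Check, running the answer program on each example:
  21 -> 21 -> -21 -> -126 -> -133 -> 133
  -11 -> 11 -> -11 -> -66 -> -73 -> 73
  -36 -> 36 -> -36 -> -216 -> -223 -> 223
  12 -> 12 -> -12 -> -72 -> -79 -> 79
  40 -> 40 -> -40 -> -240 -> -247 -> 247
  19 -> 19 -> -19 -> -114 -> -121 -> 121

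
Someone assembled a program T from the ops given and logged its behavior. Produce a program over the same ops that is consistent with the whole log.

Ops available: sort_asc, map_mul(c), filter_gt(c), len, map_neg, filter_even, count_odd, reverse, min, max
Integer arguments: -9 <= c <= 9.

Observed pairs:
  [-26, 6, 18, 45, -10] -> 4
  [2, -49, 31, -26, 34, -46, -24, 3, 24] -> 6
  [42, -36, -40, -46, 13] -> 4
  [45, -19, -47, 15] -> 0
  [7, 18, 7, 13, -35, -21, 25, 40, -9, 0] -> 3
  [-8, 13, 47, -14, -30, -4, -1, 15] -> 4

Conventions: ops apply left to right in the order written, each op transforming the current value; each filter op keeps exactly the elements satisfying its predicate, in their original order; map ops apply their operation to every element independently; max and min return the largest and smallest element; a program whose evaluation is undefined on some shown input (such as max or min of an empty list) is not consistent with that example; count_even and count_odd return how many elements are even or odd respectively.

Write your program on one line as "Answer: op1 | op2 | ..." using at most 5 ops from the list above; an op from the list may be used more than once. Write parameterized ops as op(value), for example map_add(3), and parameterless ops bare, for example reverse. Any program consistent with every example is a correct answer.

sort_asc | map_neg | filter_even | len

Check, running the answer program on each example:
  [-26, 6, 18, 45, -10] -> [-26, -10, 6, 18, 45] -> [26, 10, -6, -18, -45] -> [26, 10, -6, -18] -> 4
  [2, -49, 31, -26, 34, -46, -24, 3, 24] -> [-49, -46, -26, -24, 2, 3, 24, 31, 34] -> [49, 46, 26, 24, -2, -3, -24, -31, -34] -> [46, 26, 24, -2, -24, -34] -> 6
  [42, -36, -40, -46, 13] -> [-46, -40, -36, 13, 42] -> [46, 40, 36, -13, -42] -> [46, 40, 36, -42] -> 4
  [45, -19, -47, 15] -> [-47, -19, 15, 45] -> [47, 19, -15, -45] -> [] -> 0
  [7, 18, 7, 13, -35, -21, 25, 40, -9, 0] -> [-35, -21, -9, 0, 7, 7, 13, 18, 25, 40] -> [35, 21, 9, 0, -7, -7, -13, -18, -25, -40] -> [0, -18, -40] -> 3
  [-8, 13, 47, -14, -30, -4, -1, 15] -> [-30, -14, -8, -4, -1, 13, 15, 47] -> [30, 14, 8, 4, 1, -13, -15, -47] -> [30, 14, 8, 4] -> 4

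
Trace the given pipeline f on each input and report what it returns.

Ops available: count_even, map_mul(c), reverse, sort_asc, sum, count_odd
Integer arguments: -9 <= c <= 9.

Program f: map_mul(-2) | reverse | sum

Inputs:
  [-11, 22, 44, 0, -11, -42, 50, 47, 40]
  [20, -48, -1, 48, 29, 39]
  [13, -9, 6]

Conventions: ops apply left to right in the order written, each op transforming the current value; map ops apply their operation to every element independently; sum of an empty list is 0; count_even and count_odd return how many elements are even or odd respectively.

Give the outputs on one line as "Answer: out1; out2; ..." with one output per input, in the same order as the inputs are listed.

-278; -174; -20

Execution, op by op:
  [-11, 22, 44, 0, -11, -42, 50, 47, 40] -> [22, -44, -88, 0, 22, 84, -100, -94, -80] -> [-80, -94, -100, 84, 22, 0, -88, -44, 22] -> -278
  [20, -48, -1, 48, 29, 39] -> [-40, 96, 2, -96, -58, -78] -> [-78, -58, -96, 2, 96, -40] -> -174
  [13, -9, 6] -> [-26, 18, -12] -> [-12, 18, -26] -> -20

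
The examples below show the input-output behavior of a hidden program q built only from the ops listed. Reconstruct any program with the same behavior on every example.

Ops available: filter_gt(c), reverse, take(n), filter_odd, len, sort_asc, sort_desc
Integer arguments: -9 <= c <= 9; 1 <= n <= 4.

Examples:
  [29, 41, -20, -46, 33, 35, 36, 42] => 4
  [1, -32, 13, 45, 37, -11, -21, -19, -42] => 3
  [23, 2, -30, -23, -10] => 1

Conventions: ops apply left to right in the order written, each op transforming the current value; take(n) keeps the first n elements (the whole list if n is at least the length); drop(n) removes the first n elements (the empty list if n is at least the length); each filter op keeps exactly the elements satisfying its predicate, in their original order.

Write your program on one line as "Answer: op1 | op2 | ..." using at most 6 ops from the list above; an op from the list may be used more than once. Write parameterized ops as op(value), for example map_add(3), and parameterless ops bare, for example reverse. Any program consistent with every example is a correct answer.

sort_asc | reverse | filter_gt(8) | filter_odd | reverse | len

Check, running the answer program on each example:
  [29, 41, -20, -46, 33, 35, 36, 42] -> [-46, -20, 29, 33, 35, 36, 41, 42] -> [42, 41, 36, 35, 33, 29, -20, -46] -> [42, 41, 36, 35, 33, 29] -> [41, 35, 33, 29] -> [29, 33, 35, 41] -> 4
  [1, -32, 13, 45, 37, -11, -21, -19, -42] -> [-42, -32, -21, -19, -11, 1, 13, 37, 45] -> [45, 37, 13, 1, -11, -19, -21, -32, -42] -> [45, 37, 13] -> [45, 37, 13] -> [13, 37, 45] -> 3
  [23, 2, -30, -23, -10] -> [-30, -23, -10, 2, 23] -> [23, 2, -10, -23, -30] -> [23] -> [23] -> [23] -> 1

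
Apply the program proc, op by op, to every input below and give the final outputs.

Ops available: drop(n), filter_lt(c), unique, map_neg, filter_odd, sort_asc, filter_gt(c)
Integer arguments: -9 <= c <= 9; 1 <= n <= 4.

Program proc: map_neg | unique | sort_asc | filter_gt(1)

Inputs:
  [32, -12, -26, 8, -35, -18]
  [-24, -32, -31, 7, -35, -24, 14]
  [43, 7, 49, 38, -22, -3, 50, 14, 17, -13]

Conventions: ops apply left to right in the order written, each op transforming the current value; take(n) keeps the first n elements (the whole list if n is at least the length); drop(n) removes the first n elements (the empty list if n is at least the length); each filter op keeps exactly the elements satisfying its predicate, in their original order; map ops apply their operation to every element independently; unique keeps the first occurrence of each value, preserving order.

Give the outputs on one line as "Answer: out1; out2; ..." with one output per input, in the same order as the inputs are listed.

Execution, op by op:
  [32, -12, -26, 8, -35, -18] -> [-32, 12, 26, -8, 35, 18] -> [-32, 12, 26, -8, 35, 18] -> [-32, -8, 12, 18, 26, 35] -> [12, 18, 26, 35]
  [-24, -32, -31, 7, -35, -24, 14] -> [24, 32, 31, -7, 35, 24, -14] -> [24, 32, 31, -7, 35, -14] -> [-14, -7, 24, 31, 32, 35] -> [24, 31, 32, 35]
  [43, 7, 49, 38, -22, -3, 50, 14, 17, -13] -> [-43, -7, -49, -38, 22, 3, -50, -14, -17, 13] -> [-43, -7, -49, -38, 22, 3, -50, -14, -17, 13] -> [-50, -49, -43, -38, -17, -14, -7, 3, 13, 22] -> [3, 13, 22]

[12, 18, 26, 35]; [24, 31, 32, 35]; [3, 13, 22]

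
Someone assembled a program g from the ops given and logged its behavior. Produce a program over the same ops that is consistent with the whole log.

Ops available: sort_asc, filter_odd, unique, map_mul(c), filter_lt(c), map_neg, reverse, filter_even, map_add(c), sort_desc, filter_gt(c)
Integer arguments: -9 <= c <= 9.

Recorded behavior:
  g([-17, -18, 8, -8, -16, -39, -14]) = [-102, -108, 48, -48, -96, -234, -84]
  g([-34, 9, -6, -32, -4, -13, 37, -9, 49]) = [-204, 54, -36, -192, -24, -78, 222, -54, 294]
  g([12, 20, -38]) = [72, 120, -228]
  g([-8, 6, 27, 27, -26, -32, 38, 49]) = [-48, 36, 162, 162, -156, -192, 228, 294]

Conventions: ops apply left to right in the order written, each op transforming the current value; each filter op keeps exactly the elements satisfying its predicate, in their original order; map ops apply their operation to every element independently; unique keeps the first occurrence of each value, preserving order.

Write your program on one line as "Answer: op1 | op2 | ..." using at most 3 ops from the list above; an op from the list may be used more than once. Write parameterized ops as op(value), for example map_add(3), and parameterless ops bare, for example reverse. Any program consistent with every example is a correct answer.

map_mul(-3) | map_mul(-2)

Check, running the answer program on each example:
  [-17, -18, 8, -8, -16, -39, -14] -> [51, 54, -24, 24, 48, 117, 42] -> [-102, -108, 48, -48, -96, -234, -84]
  [-34, 9, -6, -32, -4, -13, 37, -9, 49] -> [102, -27, 18, 96, 12, 39, -111, 27, -147] -> [-204, 54, -36, -192, -24, -78, 222, -54, 294]
  [12, 20, -38] -> [-36, -60, 114] -> [72, 120, -228]
  [-8, 6, 27, 27, -26, -32, 38, 49] -> [24, -18, -81, -81, 78, 96, -114, -147] -> [-48, 36, 162, 162, -156, -192, 228, 294]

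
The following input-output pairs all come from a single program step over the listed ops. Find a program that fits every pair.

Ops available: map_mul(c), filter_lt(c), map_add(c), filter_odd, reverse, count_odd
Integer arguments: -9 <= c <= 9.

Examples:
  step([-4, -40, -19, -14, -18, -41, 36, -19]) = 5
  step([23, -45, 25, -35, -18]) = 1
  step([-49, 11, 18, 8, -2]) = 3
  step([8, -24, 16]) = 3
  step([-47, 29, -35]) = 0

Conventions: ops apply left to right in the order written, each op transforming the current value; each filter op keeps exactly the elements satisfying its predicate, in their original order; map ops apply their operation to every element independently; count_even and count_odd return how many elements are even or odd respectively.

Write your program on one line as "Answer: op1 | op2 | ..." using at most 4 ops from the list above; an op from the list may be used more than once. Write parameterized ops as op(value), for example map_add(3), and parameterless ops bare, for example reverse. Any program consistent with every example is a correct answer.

map_add(1) | map_add(8) | map_mul(5) | count_odd

Check, running the answer program on each example:
  [-4, -40, -19, -14, -18, -41, 36, -19] -> [-3, -39, -18, -13, -17, -40, 37, -18] -> [5, -31, -10, -5, -9, -32, 45, -10] -> [25, -155, -50, -25, -45, -160, 225, -50] -> 5
  [23, -45, 25, -35, -18] -> [24, -44, 26, -34, -17] -> [32, -36, 34, -26, -9] -> [160, -180, 170, -130, -45] -> 1
  [-49, 11, 18, 8, -2] -> [-48, 12, 19, 9, -1] -> [-40, 20, 27, 17, 7] -> [-200, 100, 135, 85, 35] -> 3
  [8, -24, 16] -> [9, -23, 17] -> [17, -15, 25] -> [85, -75, 125] -> 3
  [-47, 29, -35] -> [-46, 30, -34] -> [-38, 38, -26] -> [-190, 190, -130] -> 0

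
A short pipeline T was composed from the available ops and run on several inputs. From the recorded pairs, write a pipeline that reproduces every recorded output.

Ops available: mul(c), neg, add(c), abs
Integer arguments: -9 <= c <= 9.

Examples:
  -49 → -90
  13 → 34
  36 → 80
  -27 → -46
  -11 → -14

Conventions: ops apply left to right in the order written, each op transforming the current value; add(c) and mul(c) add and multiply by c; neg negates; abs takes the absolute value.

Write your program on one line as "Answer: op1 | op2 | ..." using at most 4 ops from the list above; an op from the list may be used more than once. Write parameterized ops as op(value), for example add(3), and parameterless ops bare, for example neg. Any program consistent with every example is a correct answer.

add(6) | mul(-2) | add(4) | neg

Check, running the answer program on each example:
  -49 -> -43 -> 86 -> 90 -> -90
  13 -> 19 -> -38 -> -34 -> 34
  36 -> 42 -> -84 -> -80 -> 80
  -27 -> -21 -> 42 -> 46 -> -46
  -11 -> -5 -> 10 -> 14 -> -14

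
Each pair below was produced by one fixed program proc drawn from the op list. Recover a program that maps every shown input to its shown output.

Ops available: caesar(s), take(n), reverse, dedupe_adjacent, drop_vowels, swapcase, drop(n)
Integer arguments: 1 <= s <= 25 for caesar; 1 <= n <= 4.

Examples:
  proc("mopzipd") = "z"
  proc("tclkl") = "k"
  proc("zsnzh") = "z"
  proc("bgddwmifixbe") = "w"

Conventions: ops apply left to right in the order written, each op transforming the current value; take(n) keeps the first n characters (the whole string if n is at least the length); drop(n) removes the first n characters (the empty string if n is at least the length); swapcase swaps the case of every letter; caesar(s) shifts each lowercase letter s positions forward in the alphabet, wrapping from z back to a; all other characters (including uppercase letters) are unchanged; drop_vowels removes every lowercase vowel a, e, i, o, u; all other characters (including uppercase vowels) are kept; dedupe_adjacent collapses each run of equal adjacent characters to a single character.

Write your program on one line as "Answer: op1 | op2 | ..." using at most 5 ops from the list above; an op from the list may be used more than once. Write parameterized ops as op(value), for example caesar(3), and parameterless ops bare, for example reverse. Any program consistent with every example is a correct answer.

dedupe_adjacent | take(4) | reverse | take(1)

Check, running the answer program on each example:
  "mopzipd" -> "mopzipd" -> "mopz" -> "zpom" -> "z"
  "tclkl" -> "tclkl" -> "tclk" -> "klct" -> "k"
  "zsnzh" -> "zsnzh" -> "zsnz" -> "znsz" -> "z"
  "bgddwmifixbe" -> "bgdwmifixbe" -> "bgdw" -> "wdgb" -> "w"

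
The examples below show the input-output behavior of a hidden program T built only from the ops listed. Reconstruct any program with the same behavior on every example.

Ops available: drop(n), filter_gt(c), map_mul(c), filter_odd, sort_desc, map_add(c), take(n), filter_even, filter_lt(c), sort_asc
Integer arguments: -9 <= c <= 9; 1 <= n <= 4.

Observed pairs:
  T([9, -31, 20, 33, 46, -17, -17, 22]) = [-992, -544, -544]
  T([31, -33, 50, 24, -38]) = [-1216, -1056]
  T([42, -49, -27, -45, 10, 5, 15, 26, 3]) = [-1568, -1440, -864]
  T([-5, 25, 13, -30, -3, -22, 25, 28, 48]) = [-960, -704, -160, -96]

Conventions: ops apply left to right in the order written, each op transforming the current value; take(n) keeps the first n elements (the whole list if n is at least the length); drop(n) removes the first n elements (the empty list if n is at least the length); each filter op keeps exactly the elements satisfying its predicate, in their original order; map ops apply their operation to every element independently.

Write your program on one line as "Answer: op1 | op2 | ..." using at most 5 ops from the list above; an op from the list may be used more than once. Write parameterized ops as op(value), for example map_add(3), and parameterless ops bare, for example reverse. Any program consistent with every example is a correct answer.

filter_lt(-1) | sort_asc | map_mul(-4) | map_mul(-8)

Check, running the answer program on each example:
  [9, -31, 20, 33, 46, -17, -17, 22] -> [-31, -17, -17] -> [-31, -17, -17] -> [124, 68, 68] -> [-992, -544, -544]
  [31, -33, 50, 24, -38] -> [-33, -38] -> [-38, -33] -> [152, 132] -> [-1216, -1056]
  [42, -49, -27, -45, 10, 5, 15, 26, 3] -> [-49, -27, -45] -> [-49, -45, -27] -> [196, 180, 108] -> [-1568, -1440, -864]
  [-5, 25, 13, -30, -3, -22, 25, 28, 48] -> [-5, -30, -3, -22] -> [-30, -22, -5, -3] -> [120, 88, 20, 12] -> [-960, -704, -160, -96]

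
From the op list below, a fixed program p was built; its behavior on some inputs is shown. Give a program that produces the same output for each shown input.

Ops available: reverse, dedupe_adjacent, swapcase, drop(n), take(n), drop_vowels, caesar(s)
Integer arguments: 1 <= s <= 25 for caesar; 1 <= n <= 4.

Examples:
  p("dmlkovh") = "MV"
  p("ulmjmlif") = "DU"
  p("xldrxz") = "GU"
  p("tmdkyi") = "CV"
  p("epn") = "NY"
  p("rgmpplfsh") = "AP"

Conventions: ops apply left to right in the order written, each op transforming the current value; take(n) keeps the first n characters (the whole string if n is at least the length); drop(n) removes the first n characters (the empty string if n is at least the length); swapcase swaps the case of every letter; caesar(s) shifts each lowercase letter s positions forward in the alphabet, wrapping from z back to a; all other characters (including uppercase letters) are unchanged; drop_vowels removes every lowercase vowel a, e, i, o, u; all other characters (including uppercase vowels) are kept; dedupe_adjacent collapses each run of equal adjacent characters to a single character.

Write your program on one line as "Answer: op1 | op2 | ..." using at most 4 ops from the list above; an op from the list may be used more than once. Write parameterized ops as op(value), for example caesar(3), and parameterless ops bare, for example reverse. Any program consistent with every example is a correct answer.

dedupe_adjacent | caesar(9) | take(2) | swapcase

Check, running the answer program on each example:
  "dmlkovh" -> "dmlkovh" -> "mvutxeq" -> "mv" -> "MV"
  "ulmjmlif" -> "ulmjmlif" -> "duvsvuro" -> "du" -> "DU"
  "xldrxz" -> "xldrxz" -> "gumagi" -> "gu" -> "GU"
  "tmdkyi" -> "tmdkyi" -> "cvmthr" -> "cv" -> "CV"
  "epn" -> "epn" -> "nyw" -> "ny" -> "NY"
  "rgmpplfsh" -> "rgmplfsh" -> "apvyuobq" -> "ap" -> "AP"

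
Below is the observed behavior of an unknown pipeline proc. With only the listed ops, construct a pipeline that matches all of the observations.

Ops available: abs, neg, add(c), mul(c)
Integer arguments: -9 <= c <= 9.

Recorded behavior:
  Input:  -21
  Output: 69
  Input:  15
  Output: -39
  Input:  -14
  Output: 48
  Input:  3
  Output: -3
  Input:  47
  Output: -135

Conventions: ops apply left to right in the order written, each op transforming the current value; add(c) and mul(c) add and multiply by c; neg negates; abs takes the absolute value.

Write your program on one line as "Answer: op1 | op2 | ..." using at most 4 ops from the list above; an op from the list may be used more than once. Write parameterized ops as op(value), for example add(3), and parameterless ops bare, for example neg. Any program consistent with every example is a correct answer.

mul(3) | add(-6) | neg

Check, running the answer program on each example:
  -21 -> -63 -> -69 -> 69
  15 -> 45 -> 39 -> -39
  -14 -> -42 -> -48 -> 48
  3 -> 9 -> 3 -> -3
  47 -> 141 -> 135 -> -135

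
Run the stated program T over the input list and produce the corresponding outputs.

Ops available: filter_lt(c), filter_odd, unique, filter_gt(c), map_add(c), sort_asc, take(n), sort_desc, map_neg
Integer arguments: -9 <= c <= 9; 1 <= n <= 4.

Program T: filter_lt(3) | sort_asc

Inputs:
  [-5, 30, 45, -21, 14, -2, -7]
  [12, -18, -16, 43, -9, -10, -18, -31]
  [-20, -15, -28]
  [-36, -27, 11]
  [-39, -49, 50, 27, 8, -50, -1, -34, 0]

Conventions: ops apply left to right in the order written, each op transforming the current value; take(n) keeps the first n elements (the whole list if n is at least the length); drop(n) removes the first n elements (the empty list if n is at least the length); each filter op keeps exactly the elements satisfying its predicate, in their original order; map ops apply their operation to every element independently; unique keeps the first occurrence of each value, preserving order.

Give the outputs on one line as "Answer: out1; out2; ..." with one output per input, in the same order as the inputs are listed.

[-21, -7, -5, -2]; [-31, -18, -18, -16, -10, -9]; [-28, -20, -15]; [-36, -27]; [-50, -49, -39, -34, -1, 0]

Execution, op by op:
  [-5, 30, 45, -21, 14, -2, -7] -> [-5, -21, -2, -7] -> [-21, -7, -5, -2]
  [12, -18, -16, 43, -9, -10, -18, -31] -> [-18, -16, -9, -10, -18, -31] -> [-31, -18, -18, -16, -10, -9]
  [-20, -15, -28] -> [-20, -15, -28] -> [-28, -20, -15]
  [-36, -27, 11] -> [-36, -27] -> [-36, -27]
  [-39, -49, 50, 27, 8, -50, -1, -34, 0] -> [-39, -49, -50, -1, -34, 0] -> [-50, -49, -39, -34, -1, 0]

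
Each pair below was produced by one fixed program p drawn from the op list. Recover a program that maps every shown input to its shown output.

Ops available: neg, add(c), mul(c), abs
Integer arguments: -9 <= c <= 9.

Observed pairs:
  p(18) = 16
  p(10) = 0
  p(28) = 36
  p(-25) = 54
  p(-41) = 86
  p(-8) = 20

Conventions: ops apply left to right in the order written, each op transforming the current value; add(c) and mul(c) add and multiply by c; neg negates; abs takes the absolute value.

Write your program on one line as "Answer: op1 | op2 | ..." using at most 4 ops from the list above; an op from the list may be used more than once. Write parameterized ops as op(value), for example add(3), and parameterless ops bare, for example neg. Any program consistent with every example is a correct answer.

add(-6) | abs | mul(2) | add(-8)

Check, running the answer program on each example:
  18 -> 12 -> 12 -> 24 -> 16
  10 -> 4 -> 4 -> 8 -> 0
  28 -> 22 -> 22 -> 44 -> 36
  -25 -> -31 -> 31 -> 62 -> 54
  -41 -> -47 -> 47 -> 94 -> 86
  -8 -> -14 -> 14 -> 28 -> 20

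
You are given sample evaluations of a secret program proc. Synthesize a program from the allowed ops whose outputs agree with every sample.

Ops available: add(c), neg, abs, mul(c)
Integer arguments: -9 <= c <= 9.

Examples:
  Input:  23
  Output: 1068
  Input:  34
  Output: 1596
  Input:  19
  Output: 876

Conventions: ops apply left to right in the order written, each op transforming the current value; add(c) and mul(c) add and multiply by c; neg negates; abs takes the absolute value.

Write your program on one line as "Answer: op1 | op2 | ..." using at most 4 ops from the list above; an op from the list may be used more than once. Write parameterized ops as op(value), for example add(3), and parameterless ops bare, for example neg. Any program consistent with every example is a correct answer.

mul(-8) | neg | add(-6) | mul(6)

Check, running the answer program on each example:
  23 -> -184 -> 184 -> 178 -> 1068
  34 -> -272 -> 272 -> 266 -> 1596
  19 -> -152 -> 152 -> 146 -> 876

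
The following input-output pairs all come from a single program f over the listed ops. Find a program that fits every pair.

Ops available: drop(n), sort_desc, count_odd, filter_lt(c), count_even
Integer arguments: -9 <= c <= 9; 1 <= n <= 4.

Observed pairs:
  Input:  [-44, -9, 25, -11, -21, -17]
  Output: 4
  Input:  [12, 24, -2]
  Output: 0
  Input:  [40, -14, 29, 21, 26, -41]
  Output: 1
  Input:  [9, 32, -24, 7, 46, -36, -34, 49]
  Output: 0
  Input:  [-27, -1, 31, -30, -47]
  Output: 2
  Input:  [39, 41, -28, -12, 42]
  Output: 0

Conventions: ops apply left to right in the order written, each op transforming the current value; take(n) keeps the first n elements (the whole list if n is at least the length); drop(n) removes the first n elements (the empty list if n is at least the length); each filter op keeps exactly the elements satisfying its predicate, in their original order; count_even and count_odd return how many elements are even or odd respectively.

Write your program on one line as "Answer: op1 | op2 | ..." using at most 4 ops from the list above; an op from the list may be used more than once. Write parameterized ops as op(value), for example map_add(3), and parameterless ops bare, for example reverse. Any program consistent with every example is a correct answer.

filter_lt(9) | sort_desc | filter_lt(-6) | count_odd

Check, running the answer program on each example:
  [-44, -9, 25, -11, -21, -17] -> [-44, -9, -11, -21, -17] -> [-9, -11, -17, -21, -44] -> [-9, -11, -17, -21, -44] -> 4
  [12, 24, -2] -> [-2] -> [-2] -> [] -> 0
  [40, -14, 29, 21, 26, -41] -> [-14, -41] -> [-14, -41] -> [-14, -41] -> 1
  [9, 32, -24, 7, 46, -36, -34, 49] -> [-24, 7, -36, -34] -> [7, -24, -34, -36] -> [-24, -34, -36] -> 0
  [-27, -1, 31, -30, -47] -> [-27, -1, -30, -47] -> [-1, -27, -30, -47] -> [-27, -30, -47] -> 2
  [39, 41, -28, -12, 42] -> [-28, -12] -> [-12, -28] -> [-12, -28] -> 0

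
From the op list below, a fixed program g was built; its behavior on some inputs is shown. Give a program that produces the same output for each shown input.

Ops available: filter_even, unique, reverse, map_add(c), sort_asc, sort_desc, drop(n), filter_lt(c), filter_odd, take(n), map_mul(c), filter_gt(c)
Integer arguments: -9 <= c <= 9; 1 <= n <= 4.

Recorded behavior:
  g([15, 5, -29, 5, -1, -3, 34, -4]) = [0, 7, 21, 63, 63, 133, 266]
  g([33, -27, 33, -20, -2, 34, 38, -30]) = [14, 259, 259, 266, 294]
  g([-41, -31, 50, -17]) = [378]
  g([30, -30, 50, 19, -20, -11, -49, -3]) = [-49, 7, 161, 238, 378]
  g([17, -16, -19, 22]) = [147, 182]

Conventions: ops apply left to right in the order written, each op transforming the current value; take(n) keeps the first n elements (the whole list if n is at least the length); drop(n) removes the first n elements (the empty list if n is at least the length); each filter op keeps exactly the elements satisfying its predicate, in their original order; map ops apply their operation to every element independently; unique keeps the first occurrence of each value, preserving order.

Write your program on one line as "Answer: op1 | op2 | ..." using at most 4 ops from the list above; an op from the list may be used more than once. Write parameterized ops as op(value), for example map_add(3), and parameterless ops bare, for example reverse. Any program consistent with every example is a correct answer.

map_add(4) | sort_asc | filter_gt(-9) | map_mul(7)

Check, running the answer program on each example:
  [15, 5, -29, 5, -1, -3, 34, -4] -> [19, 9, -25, 9, 3, 1, 38, 0] -> [-25, 0, 1, 3, 9, 9, 19, 38] -> [0, 1, 3, 9, 9, 19, 38] -> [0, 7, 21, 63, 63, 133, 266]
  [33, -27, 33, -20, -2, 34, 38, -30] -> [37, -23, 37, -16, 2, 38, 42, -26] -> [-26, -23, -16, 2, 37, 37, 38, 42] -> [2, 37, 37, 38, 42] -> [14, 259, 259, 266, 294]
  [-41, -31, 50, -17] -> [-37, -27, 54, -13] -> [-37, -27, -13, 54] -> [54] -> [378]
  [30, -30, 50, 19, -20, -11, -49, -3] -> [34, -26, 54, 23, -16, -7, -45, 1] -> [-45, -26, -16, -7, 1, 23, 34, 54] -> [-7, 1, 23, 34, 54] -> [-49, 7, 161, 238, 378]
  [17, -16, -19, 22] -> [21, -12, -15, 26] -> [-15, -12, 21, 26] -> [21, 26] -> [147, 182]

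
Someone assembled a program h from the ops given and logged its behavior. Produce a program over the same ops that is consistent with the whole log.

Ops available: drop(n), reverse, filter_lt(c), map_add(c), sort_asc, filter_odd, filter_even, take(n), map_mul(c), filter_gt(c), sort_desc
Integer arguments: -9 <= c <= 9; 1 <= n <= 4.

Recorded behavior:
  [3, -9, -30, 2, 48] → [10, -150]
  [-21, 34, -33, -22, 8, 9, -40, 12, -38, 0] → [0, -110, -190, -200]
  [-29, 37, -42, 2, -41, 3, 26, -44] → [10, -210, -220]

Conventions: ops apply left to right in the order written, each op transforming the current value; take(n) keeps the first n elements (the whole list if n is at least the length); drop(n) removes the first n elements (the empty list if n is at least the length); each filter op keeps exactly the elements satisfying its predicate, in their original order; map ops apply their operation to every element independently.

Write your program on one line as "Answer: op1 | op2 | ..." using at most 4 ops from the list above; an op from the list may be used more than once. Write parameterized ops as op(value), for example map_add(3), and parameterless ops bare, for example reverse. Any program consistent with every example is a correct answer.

sort_desc | filter_even | filter_lt(4) | map_mul(5)

Check, running the answer program on each example:
  [3, -9, -30, 2, 48] -> [48, 3, 2, -9, -30] -> [48, 2, -30] -> [2, -30] -> [10, -150]
  [-21, 34, -33, -22, 8, 9, -40, 12, -38, 0] -> [34, 12, 9, 8, 0, -21, -22, -33, -38, -40] -> [34, 12, 8, 0, -22, -38, -40] -> [0, -22, -38, -40] -> [0, -110, -190, -200]
  [-29, 37, -42, 2, -41, 3, 26, -44] -> [37, 26, 3, 2, -29, -41, -42, -44] -> [26, 2, -42, -44] -> [2, -42, -44] -> [10, -210, -220]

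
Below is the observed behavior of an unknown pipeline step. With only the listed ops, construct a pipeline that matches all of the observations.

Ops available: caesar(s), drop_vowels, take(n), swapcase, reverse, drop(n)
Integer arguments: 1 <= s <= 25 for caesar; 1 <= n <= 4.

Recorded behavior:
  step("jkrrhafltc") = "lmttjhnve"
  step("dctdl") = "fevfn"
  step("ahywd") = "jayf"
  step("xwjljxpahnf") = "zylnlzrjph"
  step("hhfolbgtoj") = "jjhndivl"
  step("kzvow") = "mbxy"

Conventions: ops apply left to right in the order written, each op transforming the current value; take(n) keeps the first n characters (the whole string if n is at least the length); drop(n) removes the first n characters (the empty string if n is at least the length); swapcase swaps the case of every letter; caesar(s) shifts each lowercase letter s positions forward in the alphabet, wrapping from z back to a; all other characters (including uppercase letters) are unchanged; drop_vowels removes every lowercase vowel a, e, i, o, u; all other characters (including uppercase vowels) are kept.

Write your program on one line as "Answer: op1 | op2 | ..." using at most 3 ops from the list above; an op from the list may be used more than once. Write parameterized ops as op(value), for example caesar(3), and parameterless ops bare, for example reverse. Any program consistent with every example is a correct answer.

drop_vowels | caesar(2)

Check, running the answer program on each example:
  "jkrrhafltc" -> "jkrrhfltc" -> "lmttjhnve"
  "dctdl" -> "dctdl" -> "fevfn"
  "ahywd" -> "hywd" -> "jayf"
  "xwjljxpahnf" -> "xwjljxphnf" -> "zylnlzrjph"
  "hhfolbgtoj" -> "hhflbgtj" -> "jjhndivl"
  "kzvow" -> "kzvw" -> "mbxy"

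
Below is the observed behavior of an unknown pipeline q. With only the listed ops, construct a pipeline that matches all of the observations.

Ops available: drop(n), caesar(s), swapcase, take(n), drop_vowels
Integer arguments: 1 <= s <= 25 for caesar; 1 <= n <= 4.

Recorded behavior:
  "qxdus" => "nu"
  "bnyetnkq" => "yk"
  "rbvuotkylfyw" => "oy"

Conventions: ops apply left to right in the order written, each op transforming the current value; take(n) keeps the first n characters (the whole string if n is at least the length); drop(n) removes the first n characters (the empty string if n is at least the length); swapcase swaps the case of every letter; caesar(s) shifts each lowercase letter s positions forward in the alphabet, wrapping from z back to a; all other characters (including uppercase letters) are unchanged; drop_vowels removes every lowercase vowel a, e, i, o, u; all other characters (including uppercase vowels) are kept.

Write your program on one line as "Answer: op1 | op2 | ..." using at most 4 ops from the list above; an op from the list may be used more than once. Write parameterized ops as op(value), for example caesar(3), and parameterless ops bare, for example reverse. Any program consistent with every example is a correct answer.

caesar(13) | caesar(10) | take(4) | take(2)

Check, running the answer program on each example:
  "qxdus" -> "dkqhf" -> "nuarp" -> "nuar" -> "nu"
  "bnyetnkq" -> "oalrgaxd" -> "ykvbqkhn" -> "ykvb" -> "yk"
  "rbvuotkylfyw" -> "eoihbgxlyslj" -> "oysrlqhvicvt" -> "oysr" -> "oy"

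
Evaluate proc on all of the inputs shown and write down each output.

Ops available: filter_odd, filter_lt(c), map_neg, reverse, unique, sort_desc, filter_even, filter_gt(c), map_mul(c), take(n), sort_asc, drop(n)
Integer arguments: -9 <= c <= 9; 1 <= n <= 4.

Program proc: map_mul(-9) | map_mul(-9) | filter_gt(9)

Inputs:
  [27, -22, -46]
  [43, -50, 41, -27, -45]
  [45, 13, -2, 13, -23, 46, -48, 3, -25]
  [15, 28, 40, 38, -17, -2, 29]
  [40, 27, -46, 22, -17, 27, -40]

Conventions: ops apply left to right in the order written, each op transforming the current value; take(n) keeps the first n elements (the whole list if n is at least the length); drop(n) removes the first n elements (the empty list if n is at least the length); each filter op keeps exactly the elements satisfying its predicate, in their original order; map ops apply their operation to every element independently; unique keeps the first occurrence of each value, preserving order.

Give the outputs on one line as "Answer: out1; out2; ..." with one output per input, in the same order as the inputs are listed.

Execution, op by op:
  [27, -22, -46] -> [-243, 198, 414] -> [2187, -1782, -3726] -> [2187]
  [43, -50, 41, -27, -45] -> [-387, 450, -369, 243, 405] -> [3483, -4050, 3321, -2187, -3645] -> [3483, 3321]
  [45, 13, -2, 13, -23, 46, -48, 3, -25] -> [-405, -117, 18, -117, 207, -414, 432, -27, 225] -> [3645, 1053, -162, 1053, -1863, 3726, -3888, 243, -2025] -> [3645, 1053, 1053, 3726, 243]
  [15, 28, 40, 38, -17, -2, 29] -> [-135, -252, -360, -342, 153, 18, -261] -> [1215, 2268, 3240, 3078, -1377, -162, 2349] -> [1215, 2268, 3240, 3078, 2349]
  [40, 27, -46, 22, -17, 27, -40] -> [-360, -243, 414, -198, 153, -243, 360] -> [3240, 2187, -3726, 1782, -1377, 2187, -3240] -> [3240, 2187, 1782, 2187]

[2187]; [3483, 3321]; [3645, 1053, 1053, 3726, 243]; [1215, 2268, 3240, 3078, 2349]; [3240, 2187, 1782, 2187]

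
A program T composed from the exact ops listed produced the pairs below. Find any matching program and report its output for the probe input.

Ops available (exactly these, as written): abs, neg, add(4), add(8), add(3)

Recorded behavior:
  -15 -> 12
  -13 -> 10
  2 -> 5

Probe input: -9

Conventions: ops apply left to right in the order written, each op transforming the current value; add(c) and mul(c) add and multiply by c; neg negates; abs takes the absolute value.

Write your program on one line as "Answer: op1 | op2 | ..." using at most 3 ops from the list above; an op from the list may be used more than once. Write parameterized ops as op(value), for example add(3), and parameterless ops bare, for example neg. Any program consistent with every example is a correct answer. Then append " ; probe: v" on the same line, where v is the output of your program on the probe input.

add(3) | abs ; probe: 6

Check, running the answer program on each example:
  -15 -> -12 -> 12
  -13 -> -10 -> 10
  2 -> 5 -> 5
  probe: -9 -> -6 -> 6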